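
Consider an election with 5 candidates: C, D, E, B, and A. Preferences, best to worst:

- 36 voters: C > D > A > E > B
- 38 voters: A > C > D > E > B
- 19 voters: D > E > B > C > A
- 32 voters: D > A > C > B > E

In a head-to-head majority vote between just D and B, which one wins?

Voters preferring D to B: 125; preferring B to D: 0.
D wins the head-to-head.

D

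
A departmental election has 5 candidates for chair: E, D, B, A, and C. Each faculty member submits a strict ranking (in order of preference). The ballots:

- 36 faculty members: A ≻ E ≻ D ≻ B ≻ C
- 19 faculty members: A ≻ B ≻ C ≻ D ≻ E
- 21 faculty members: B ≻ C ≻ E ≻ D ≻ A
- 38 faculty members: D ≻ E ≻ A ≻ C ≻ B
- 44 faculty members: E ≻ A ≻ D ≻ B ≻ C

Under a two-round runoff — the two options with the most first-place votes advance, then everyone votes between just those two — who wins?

Round 1 first-place votes: E 44, D 38, B 21, A 55, C 0.
A and E advance.
Runoff: A is preferred to E by 55 voters; E by 103.
E wins the runoff.

E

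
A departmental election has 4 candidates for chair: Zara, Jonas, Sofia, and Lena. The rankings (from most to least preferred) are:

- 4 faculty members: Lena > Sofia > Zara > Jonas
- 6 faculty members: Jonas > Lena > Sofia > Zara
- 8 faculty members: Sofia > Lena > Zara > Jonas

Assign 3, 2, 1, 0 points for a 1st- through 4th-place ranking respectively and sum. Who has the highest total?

Zara: 4·1 + 6·0 + 8·1 = 12
Jonas: 4·0 + 6·3 + 8·0 = 18
Sofia: 4·2 + 6·1 + 8·3 = 38
Lena: 4·3 + 6·2 + 8·2 = 40
Lena has the highest Borda score (40).

Lena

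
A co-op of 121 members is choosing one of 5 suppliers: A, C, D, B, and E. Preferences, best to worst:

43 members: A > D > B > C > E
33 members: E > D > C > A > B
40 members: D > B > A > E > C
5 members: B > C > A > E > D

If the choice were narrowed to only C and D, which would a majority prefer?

Voters preferring C to D: 5; preferring D to C: 116.
D wins the head-to-head.

D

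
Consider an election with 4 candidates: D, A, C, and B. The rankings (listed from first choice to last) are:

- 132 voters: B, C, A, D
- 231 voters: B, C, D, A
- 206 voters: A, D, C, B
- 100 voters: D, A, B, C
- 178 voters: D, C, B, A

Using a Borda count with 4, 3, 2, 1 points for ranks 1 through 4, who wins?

D

D: 132·1 + 231·2 + 206·3 + 100·4 + 178·4 = 2324
A: 132·2 + 231·1 + 206·4 + 100·3 + 178·1 = 1797
C: 132·3 + 231·3 + 206·2 + 100·1 + 178·3 = 2135
B: 132·4 + 231·4 + 206·1 + 100·2 + 178·2 = 2214
D has the highest Borda score (2324).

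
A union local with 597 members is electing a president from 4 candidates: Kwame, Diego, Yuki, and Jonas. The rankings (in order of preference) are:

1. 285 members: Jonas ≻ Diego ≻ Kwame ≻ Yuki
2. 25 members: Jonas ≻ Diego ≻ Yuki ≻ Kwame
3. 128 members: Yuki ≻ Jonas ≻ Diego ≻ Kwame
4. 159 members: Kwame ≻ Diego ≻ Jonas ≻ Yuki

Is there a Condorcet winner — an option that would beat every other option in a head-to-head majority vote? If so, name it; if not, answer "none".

Jonas

Jonas vs Kwame: 438–159 for Jonas.
Jonas vs Diego: 438–159 for Jonas.
Jonas vs Yuki: 469–128 for Jonas.
Jonas beats every other option head-to-head.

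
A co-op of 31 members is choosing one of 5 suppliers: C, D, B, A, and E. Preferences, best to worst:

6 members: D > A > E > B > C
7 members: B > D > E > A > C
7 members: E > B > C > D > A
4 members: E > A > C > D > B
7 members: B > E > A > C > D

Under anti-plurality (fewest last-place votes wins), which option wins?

Last-place votes: C 13, D 7, B 4, A 7, E 0.
E is ranked last by the fewest voters, so E wins.

E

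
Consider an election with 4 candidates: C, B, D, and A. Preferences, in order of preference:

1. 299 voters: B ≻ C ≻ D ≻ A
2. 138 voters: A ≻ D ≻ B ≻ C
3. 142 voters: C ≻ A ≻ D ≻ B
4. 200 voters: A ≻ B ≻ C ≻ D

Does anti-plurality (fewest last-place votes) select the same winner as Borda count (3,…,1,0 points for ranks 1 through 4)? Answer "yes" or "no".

no

Anti-plurality — last-place votes: C 138, B 142, D 200, A 299. Winner: C.
Borda — scores: C 1224, B 1435, D 717, A 1298. Winner: B.
The two methods disagree.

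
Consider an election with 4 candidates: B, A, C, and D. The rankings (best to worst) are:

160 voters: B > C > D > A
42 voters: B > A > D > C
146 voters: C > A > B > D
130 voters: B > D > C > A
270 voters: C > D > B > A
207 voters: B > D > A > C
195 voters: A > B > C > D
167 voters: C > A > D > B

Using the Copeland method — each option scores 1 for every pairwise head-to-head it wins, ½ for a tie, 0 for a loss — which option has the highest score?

B

B: beats A, C, and D → score 3.
A: loses to B, C, and D → score 0.
C: beats A and D; loses to B → score 2.
D: beats A; loses to B and C → score 1.
B has the best pairwise record.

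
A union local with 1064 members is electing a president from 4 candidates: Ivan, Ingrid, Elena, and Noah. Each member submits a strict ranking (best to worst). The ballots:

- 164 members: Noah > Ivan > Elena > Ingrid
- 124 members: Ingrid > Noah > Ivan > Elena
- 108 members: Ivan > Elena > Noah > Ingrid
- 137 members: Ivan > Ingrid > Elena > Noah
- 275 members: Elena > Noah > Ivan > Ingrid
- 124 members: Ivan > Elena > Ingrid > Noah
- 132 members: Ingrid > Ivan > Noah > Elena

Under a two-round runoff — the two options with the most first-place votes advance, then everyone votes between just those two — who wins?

Ivan

Round 1 first-place votes: Ivan 369, Ingrid 256, Elena 275, Noah 164.
Ivan and Elena advance.
Runoff: Ivan is preferred to Elena by 789 voters; Elena by 275.
Ivan wins the runoff.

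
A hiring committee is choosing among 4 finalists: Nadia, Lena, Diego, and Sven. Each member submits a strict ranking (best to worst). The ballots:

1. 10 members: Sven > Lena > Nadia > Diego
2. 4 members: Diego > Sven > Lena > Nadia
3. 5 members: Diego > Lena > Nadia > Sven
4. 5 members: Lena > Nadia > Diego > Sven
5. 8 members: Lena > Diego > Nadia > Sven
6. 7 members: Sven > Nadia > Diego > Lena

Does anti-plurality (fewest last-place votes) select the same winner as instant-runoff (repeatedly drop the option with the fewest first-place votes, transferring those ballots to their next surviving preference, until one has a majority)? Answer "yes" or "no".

no

Anti-plurality — last-place votes: Nadia 4, Lena 7, Diego 10, Sven 18. Winner: Nadia.
Instant-runoff — R1 Nadia 0, Lena 13, Diego 9, Sven 17 (Nadia out); R2 Lena 13, Diego 9, Sven 17 (Diego out); R3 Lena 18, Sven 21 (Sven winner). Winner: Sven.
The two methods disagree.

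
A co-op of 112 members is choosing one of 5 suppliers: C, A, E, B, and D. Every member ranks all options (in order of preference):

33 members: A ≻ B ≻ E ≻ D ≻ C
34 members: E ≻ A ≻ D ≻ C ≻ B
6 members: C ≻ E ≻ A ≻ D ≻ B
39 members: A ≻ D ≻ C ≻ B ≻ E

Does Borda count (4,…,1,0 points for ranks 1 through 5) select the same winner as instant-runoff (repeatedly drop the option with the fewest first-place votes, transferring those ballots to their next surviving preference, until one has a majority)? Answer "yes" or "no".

yes

Borda — scores: C 136, A 402, E 220, B 138, D 224. Winner: A.
Instant-runoff — R1 C 6, A 72, E 34, B 0, D 0 (A winner). Winner: A.
The two methods agree.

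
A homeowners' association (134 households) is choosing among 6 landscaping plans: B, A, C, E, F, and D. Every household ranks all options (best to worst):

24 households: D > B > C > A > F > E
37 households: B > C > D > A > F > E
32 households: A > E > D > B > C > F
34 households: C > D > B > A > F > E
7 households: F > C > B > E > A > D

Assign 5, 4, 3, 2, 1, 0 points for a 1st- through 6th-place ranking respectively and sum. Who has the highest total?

B

B: 24·4 + 37·5 + 32·2 + 34·3 + 7·3 = 468
A: 24·2 + 37·2 + 32·5 + 34·2 + 7·1 = 357
C: 24·3 + 37·4 + 32·1 + 34·5 + 7·4 = 450
E: 24·0 + 37·0 + 32·4 + 34·0 + 7·2 = 142
F: 24·1 + 37·1 + 32·0 + 34·1 + 7·5 = 130
D: 24·5 + 37·3 + 32·3 + 34·4 + 7·0 = 463
B has the highest Borda score (468).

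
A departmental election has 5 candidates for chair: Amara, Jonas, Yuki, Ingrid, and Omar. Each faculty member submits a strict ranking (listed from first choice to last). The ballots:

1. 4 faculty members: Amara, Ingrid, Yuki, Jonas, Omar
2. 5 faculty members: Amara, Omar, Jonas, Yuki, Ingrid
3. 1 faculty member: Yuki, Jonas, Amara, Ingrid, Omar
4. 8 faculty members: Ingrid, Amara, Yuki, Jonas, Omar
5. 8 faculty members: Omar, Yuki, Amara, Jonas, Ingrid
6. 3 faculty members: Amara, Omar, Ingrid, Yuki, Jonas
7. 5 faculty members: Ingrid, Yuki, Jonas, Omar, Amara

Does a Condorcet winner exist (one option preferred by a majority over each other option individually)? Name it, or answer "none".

Amara

Amara vs Jonas: 28–6 for Amara.
Amara vs Yuki: 20–14 for Amara.
Amara vs Ingrid: 21–13 for Amara.
Amara vs Omar: 21–13 for Amara.
Amara beats every other option head-to-head.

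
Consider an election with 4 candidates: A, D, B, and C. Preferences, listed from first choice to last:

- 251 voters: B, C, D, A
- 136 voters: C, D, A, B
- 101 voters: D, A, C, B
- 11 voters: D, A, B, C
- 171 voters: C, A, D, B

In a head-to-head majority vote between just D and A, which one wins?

D

Voters preferring D to A: 499; preferring A to D: 171.
D wins the head-to-head.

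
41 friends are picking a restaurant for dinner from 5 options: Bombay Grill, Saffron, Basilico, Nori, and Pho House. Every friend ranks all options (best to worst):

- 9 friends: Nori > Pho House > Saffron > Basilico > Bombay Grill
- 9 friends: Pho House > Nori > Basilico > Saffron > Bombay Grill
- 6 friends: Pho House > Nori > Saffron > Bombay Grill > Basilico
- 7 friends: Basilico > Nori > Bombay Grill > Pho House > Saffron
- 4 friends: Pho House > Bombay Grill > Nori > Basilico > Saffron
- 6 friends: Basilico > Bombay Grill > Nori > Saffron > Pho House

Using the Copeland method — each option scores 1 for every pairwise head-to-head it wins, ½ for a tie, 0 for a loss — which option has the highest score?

Nori

Bombay Grill: loses to Saffron, Basilico, Nori, and Pho House → score 0.
Saffron: beats Bombay Grill; loses to Basilico, Nori, and Pho House → score 1.
Basilico: beats Bombay Grill and Saffron; loses to Nori and Pho House → score 2.
Nori: beats Bombay Grill, Saffron, Basilico, and Pho House → score 4.
Pho House: beats Bombay Grill, Saffron, and Basilico; loses to Nori → score 3.
Nori has the best pairwise record.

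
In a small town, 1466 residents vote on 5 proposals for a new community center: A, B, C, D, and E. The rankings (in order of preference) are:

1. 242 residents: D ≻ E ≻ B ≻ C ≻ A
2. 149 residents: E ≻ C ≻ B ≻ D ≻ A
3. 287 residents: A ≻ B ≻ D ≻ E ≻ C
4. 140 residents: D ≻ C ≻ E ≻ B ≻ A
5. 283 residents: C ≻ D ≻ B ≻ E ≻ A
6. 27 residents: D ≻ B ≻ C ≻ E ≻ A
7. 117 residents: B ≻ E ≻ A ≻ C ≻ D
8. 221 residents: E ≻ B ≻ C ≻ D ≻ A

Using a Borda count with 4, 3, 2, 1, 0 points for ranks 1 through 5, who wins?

A: 242·0 + 149·0 + 287·4 + 140·0 + 283·0 + 27·0 + 117·2 + 221·0 = 1382
B: 242·2 + 149·2 + 287·3 + 140·1 + 283·2 + 27·3 + 117·4 + 221·3 = 3561
C: 242·1 + 149·3 + 287·0 + 140·3 + 283·4 + 27·2 + 117·1 + 221·2 = 2854
D: 242·4 + 149·1 + 287·2 + 140·4 + 283·3 + 27·4 + 117·0 + 221·1 = 3429
E: 242·3 + 149·4 + 287·1 + 140·2 + 283·1 + 27·1 + 117·3 + 221·4 = 3434
B has the highest Borda score (3561).

B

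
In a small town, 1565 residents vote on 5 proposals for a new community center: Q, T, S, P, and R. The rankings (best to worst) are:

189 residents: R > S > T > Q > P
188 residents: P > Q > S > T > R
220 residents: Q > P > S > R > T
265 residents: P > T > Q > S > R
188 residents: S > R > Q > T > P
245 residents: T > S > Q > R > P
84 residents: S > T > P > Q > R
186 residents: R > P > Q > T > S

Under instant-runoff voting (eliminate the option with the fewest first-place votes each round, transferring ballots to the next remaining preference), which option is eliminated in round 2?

Round 1: Q 220, T 245, S 272, P 453, R 375. Eliminate Q.
Round 2: T 245, S 272, P 673, R 375. Eliminate T.

T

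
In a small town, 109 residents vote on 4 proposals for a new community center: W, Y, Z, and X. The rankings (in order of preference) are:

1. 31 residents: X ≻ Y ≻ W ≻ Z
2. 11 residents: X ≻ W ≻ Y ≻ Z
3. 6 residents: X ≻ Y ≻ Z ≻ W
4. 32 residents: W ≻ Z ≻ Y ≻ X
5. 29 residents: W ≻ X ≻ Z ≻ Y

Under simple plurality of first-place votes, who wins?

First-place votes: W 61, Y 0, Z 0, X 48.
W has the most first-place votes.

W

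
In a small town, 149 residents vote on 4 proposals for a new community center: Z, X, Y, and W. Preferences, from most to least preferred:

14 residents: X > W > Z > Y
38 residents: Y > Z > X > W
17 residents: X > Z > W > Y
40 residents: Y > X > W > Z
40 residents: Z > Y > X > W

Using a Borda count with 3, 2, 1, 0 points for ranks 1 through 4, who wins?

Z: 14·1 + 38·2 + 17·2 + 40·0 + 40·3 = 244
X: 14·3 + 38·1 + 17·3 + 40·2 + 40·1 = 251
Y: 14·0 + 38·3 + 17·0 + 40·3 + 40·2 = 314
W: 14·2 + 38·0 + 17·1 + 40·1 + 40·0 = 85
Y has the highest Borda score (314).

Y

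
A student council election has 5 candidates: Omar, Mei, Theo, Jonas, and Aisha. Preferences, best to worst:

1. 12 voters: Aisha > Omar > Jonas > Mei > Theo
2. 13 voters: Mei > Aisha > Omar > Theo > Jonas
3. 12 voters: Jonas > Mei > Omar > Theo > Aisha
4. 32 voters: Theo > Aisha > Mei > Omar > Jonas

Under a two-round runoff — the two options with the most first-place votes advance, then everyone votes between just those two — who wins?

Mei

Round 1 first-place votes: Omar 0, Mei 13, Theo 32, Jonas 12, Aisha 12.
Theo and Mei advance.
Runoff: Theo is preferred to Mei by 32 voters; Mei by 37.
Mei wins the runoff.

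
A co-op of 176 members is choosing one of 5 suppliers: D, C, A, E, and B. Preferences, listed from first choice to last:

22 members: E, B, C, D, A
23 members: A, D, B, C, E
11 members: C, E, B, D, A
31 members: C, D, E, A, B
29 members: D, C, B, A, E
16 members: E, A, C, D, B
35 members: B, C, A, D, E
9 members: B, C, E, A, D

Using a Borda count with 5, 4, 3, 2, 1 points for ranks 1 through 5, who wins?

D: 22·2 + 23·4 + 11·2 + 31·4 + 29·5 + 16·2 + 35·2 + 9·1 = 538
C: 22·3 + 23·2 + 11·5 + 31·5 + 29·4 + 16·3 + 35·4 + 9·4 = 662
A: 22·1 + 23·5 + 11·1 + 31·2 + 29·2 + 16·4 + 35·3 + 9·2 = 455
E: 22·5 + 23·1 + 11·4 + 31·3 + 29·1 + 16·5 + 35·1 + 9·3 = 441
B: 22·4 + 23·3 + 11·3 + 31·1 + 29·3 + 16·1 + 35·5 + 9·5 = 544
C has the highest Borda score (662).

C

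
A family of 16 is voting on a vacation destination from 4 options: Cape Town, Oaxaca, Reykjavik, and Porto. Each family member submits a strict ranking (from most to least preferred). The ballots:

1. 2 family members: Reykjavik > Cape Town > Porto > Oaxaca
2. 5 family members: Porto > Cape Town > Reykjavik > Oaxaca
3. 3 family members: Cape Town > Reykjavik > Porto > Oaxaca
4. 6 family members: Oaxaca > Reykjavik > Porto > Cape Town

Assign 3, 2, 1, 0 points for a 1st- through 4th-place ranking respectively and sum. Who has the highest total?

Reykjavik

Cape Town: 2·2 + 5·2 + 3·3 + 6·0 = 23
Oaxaca: 2·0 + 5·0 + 3·0 + 6·3 = 18
Reykjavik: 2·3 + 5·1 + 3·2 + 6·2 = 29
Porto: 2·1 + 5·3 + 3·1 + 6·1 = 26
Reykjavik has the highest Borda score (29).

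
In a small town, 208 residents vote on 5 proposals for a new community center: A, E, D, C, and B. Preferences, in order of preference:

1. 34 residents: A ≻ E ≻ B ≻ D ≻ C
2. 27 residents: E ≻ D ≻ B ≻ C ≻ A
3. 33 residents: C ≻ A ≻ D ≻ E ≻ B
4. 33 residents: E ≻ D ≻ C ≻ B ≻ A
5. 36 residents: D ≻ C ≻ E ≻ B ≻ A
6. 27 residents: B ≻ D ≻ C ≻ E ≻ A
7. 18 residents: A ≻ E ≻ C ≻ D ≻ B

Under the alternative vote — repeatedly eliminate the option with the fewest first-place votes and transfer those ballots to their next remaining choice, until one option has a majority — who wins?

D

Round 1: A 52, E 60, D 36, C 33, B 27. Eliminate B.
Round 2: A 52, E 60, D 63, C 33. Eliminate C.
Round 3: A 85, E 60, D 63. Eliminate E.
Round 4: A 85, D 123. D has a majority.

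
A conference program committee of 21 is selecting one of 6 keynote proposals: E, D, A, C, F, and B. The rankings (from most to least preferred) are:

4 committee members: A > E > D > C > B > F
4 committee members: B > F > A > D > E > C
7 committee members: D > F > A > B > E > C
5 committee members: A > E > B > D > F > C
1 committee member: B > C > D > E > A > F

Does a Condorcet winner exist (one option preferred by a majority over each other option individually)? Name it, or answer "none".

Checking pairwise contests:
D beats E 12–9.
A beats D 13–8.
F beats A 11–10.
E beats C 20–1.
D beats F 17–4.
D beats B 11–10.
Every option loses at least one head-to-head, so there is no Condorcet winner.

none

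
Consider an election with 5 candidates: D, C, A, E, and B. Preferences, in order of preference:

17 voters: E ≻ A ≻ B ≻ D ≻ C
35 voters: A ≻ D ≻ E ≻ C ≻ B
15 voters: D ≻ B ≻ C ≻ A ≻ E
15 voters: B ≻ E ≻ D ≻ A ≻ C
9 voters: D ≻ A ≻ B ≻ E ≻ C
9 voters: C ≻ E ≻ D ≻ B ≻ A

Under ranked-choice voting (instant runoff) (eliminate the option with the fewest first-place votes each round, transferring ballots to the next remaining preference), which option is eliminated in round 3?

Round 1: D 24, C 9, A 35, E 17, B 15. Eliminate C.
Round 2: D 24, A 35, E 26, B 15. Eliminate B.
Round 3: D 24, A 35, E 41. Eliminate D.

D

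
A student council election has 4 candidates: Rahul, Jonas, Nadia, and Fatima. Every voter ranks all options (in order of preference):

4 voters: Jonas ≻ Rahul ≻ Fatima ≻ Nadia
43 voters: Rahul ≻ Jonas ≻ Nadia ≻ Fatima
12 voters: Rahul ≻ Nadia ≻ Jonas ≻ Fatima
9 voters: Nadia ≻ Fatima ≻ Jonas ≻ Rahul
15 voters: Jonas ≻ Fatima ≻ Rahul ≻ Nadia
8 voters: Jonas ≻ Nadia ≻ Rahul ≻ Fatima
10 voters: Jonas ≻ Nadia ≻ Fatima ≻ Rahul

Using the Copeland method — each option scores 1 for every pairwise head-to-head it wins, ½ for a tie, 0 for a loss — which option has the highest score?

Rahul: beats Jonas, Nadia, and Fatima → score 3.
Jonas: beats Nadia and Fatima; loses to Rahul → score 2.
Nadia: beats Fatima; loses to Rahul and Jonas → score 1.
Fatima: loses to Rahul, Jonas, and Nadia → score 0.
Rahul has the best pairwise record.

Rahul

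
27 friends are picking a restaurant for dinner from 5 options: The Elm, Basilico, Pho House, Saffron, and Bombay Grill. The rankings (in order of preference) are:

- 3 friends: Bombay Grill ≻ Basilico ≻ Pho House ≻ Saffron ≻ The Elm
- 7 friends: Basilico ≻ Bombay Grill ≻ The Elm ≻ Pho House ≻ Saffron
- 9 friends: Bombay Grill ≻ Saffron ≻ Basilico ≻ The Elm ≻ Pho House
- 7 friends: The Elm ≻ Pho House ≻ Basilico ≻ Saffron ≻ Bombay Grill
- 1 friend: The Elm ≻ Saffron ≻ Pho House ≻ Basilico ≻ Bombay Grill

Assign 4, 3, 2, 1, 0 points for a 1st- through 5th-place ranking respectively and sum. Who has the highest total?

Basilico

The Elm: 3·0 + 7·2 + 9·1 + 7·4 + 1·4 = 55
Basilico: 3·3 + 7·4 + 9·2 + 7·2 + 1·1 = 70
Pho House: 3·2 + 7·1 + 9·0 + 7·3 + 1·2 = 36
Saffron: 3·1 + 7·0 + 9·3 + 7·1 + 1·3 = 40
Bombay Grill: 3·4 + 7·3 + 9·4 + 7·0 + 1·0 = 69
Basilico has the highest Borda score (70).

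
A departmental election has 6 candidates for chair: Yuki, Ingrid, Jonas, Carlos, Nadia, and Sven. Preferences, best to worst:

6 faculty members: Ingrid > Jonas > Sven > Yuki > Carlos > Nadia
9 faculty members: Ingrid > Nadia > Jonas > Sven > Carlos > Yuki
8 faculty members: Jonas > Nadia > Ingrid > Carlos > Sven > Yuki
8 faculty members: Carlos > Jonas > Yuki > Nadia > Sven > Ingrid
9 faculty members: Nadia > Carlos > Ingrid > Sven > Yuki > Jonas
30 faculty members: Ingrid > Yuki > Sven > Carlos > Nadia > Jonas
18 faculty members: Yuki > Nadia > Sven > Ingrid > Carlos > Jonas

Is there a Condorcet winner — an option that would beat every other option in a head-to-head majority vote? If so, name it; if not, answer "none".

Ingrid

Ingrid vs Yuki: 62–26 for Ingrid.
Ingrid vs Jonas: 72–16 for Ingrid.
Ingrid vs Carlos: 71–17 for Ingrid.
Ingrid vs Nadia: 45–43 for Ingrid.
Ingrid vs Sven: 62–26 for Ingrid.
Ingrid beats every other option head-to-head.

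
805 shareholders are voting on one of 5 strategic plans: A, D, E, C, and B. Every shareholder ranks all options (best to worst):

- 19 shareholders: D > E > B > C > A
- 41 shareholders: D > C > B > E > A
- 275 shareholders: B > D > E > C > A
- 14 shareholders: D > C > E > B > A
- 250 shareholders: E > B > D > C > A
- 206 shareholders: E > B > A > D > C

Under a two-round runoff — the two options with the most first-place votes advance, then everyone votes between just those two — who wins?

Round 1 first-place votes: A 0, D 74, E 456, C 0, B 275.
E and B advance.
Runoff: E is preferred to B by 489 voters; B by 316.
E wins the runoff.

E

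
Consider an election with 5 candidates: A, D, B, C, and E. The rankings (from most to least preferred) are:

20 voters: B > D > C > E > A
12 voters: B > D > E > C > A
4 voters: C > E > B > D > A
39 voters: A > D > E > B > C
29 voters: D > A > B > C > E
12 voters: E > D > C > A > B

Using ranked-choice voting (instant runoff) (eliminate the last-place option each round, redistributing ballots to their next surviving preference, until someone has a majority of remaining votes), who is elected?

Round 1: A 39, D 29, B 32, C 4, E 12. Eliminate C.
Round 2: A 39, D 29, B 32, E 16. Eliminate E.
Round 3: A 39, D 41, B 36. Eliminate B.
Round 4: A 39, D 77. D has a majority.

D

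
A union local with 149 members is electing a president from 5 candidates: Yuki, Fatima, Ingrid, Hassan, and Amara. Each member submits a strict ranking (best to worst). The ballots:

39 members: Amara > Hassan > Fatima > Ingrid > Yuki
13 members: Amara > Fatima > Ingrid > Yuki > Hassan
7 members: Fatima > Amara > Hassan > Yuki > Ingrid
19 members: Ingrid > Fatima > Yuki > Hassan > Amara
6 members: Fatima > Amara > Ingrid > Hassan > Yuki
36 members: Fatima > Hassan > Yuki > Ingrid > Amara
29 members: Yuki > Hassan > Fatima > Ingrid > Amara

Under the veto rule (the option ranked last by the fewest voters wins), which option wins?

Last-place votes: Yuki 45, Fatima 0, Ingrid 7, Hassan 13, Amara 84.
Fatima is ranked last by the fewest voters, so Fatima wins.

Fatima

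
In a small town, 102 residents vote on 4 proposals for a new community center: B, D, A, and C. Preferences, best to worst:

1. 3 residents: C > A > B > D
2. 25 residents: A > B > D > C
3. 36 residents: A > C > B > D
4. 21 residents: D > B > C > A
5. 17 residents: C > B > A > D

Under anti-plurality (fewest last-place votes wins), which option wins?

B

Last-place votes: B 0, D 56, A 21, C 25.
B is ranked last by the fewest voters, so B wins.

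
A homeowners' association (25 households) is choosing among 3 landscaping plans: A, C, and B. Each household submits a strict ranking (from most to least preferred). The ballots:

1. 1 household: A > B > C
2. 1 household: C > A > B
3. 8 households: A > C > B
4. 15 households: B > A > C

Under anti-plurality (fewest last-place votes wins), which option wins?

Last-place votes: A 0, C 16, B 9.
A is ranked last by the fewest voters, so A wins.

A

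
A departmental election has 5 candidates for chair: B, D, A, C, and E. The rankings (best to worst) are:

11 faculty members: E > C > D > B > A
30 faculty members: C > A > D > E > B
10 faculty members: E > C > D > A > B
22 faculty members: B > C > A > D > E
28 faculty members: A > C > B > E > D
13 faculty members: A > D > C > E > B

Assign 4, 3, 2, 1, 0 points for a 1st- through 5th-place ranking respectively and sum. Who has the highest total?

B: 11·1 + 30·0 + 10·0 + 22·4 + 28·2 + 13·0 = 155
D: 11·2 + 30·2 + 10·2 + 22·1 + 28·0 + 13·3 = 163
A: 11·0 + 30·3 + 10·1 + 22·2 + 28·4 + 13·4 = 308
C: 11·3 + 30·4 + 10·3 + 22·3 + 28·3 + 13·2 = 359
E: 11·4 + 30·1 + 10·4 + 22·0 + 28·1 + 13·1 = 155
C has the highest Borda score (359).

C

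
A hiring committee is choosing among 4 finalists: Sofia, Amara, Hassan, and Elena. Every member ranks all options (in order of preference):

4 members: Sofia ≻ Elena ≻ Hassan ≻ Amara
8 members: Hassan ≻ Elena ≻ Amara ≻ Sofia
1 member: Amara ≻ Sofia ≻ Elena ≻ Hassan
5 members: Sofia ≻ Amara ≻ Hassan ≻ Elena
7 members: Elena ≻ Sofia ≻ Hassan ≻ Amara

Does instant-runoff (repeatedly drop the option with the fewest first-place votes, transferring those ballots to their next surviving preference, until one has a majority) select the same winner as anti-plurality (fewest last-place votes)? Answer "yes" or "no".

no

Instant-runoff — R1 Sofia 9, Amara 1, Hassan 8, Elena 7 (Amara out); R2 Sofia 10, Hassan 8, Elena 7 (Elena out); R3 Sofia 17, Hassan 8 (Sofia winner). Winner: Sofia.
Anti-plurality — last-place votes: Sofia 8, Amara 11, Hassan 1, Elena 5. Winner: Hassan.
The two methods disagree.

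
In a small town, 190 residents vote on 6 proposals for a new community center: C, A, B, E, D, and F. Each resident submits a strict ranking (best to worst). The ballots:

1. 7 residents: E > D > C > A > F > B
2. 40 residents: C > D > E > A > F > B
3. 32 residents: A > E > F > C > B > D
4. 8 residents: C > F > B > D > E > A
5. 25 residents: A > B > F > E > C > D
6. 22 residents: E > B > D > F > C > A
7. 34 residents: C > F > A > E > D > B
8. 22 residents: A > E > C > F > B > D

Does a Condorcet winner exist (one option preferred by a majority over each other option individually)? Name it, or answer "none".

none

Checking pairwise contests:
E beats C 108–82.
C beats A 111–79.
C beats B 143–47.
A beats E 113–77.
C beats D 161–29.
C beats F 111–79.
Every option loses at least one head-to-head, so there is no Condorcet winner.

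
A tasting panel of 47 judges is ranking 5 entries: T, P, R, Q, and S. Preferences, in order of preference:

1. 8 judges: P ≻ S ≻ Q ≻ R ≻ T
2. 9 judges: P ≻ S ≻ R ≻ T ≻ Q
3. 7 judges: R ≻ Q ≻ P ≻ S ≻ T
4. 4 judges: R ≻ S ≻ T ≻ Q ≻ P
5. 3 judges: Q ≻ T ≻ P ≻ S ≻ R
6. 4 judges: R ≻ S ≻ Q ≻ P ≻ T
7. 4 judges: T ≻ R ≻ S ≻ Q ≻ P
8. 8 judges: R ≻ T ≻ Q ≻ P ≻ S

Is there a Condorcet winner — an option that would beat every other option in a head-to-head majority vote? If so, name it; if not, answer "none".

R vs T: 40–7 for R.
R vs P: 27–20 for R.
R vs Q: 36–11 for R.
R vs S: 27–20 for R.
R beats every other option head-to-head.

R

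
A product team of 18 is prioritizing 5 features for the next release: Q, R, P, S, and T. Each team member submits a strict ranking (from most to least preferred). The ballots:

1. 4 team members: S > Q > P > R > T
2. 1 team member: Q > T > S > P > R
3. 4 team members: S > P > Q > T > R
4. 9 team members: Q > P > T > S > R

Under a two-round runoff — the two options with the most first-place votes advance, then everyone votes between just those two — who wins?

Q

Round 1 first-place votes: Q 10, R 0, P 0, S 8, T 0.
Q and S advance.
Runoff: Q is preferred to S by 10 voters; S by 8.
Q wins the runoff.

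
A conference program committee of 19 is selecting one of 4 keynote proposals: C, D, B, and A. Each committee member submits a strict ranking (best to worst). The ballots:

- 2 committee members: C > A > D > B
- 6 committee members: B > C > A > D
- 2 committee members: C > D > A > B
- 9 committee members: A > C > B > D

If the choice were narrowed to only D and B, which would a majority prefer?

Voters preferring D to B: 4; preferring B to D: 15.
B wins the head-to-head.

B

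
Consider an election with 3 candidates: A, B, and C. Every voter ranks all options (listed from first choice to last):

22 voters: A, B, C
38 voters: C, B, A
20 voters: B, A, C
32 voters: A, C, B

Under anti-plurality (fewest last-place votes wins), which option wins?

B

Last-place votes: A 38, B 32, C 42.
B is ranked last by the fewest voters, so B wins.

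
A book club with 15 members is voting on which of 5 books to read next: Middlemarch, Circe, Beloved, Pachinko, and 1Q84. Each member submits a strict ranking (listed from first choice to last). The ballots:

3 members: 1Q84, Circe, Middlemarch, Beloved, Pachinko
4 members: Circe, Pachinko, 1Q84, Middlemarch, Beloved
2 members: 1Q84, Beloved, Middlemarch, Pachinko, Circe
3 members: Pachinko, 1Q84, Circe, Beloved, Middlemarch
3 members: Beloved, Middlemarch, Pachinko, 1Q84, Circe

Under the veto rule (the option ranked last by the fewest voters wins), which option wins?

1Q84

Last-place votes: Middlemarch 3, Circe 5, Beloved 4, Pachinko 3, 1Q84 0.
1Q84 is ranked last by the fewest voters, so 1Q84 wins.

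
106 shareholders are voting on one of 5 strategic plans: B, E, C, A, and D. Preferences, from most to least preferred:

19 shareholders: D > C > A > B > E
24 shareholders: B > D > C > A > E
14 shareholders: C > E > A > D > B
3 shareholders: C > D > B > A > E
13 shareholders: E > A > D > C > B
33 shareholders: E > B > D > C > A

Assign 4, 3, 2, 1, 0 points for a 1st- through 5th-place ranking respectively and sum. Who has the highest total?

B: 19·1 + 24·4 + 14·0 + 3·2 + 13·0 + 33·3 = 220
E: 19·0 + 24·0 + 14·3 + 3·0 + 13·4 + 33·4 = 226
C: 19·3 + 24·2 + 14·4 + 3·4 + 13·1 + 33·1 = 219
A: 19·2 + 24·1 + 14·2 + 3·1 + 13·3 + 33·0 = 132
D: 19·4 + 24·3 + 14·1 + 3·3 + 13·2 + 33·2 = 263
D has the highest Borda score (263).

D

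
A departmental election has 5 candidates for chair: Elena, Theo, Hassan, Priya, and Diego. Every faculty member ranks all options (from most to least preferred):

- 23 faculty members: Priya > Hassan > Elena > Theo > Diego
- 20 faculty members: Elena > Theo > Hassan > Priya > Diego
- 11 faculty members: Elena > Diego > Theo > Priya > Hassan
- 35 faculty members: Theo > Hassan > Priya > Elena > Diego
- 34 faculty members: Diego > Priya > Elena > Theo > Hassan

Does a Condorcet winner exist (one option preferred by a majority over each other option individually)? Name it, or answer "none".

Checking pairwise contests:
Priya beats Elena 92–31.
Elena beats Theo 88–35.
Elena beats Hassan 65–58.
Theo beats Priya 66–57.
Elena beats Diego 89–34.
Every option loses at least one head-to-head, so there is no Condorcet winner.

none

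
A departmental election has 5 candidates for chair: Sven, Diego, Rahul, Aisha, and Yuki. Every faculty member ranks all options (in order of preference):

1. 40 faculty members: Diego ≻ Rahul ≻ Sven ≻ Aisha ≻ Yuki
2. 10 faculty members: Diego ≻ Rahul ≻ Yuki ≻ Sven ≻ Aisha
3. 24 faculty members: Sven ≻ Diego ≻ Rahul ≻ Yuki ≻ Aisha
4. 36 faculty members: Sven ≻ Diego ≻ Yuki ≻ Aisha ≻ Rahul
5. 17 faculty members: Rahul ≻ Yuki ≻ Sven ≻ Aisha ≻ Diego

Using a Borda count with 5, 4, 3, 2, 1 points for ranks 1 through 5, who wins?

Sven: 40·3 + 10·2 + 24·5 + 36·5 + 17·3 = 491
Diego: 40·5 + 10·5 + 24·4 + 36·4 + 17·1 = 507
Rahul: 40·4 + 10·4 + 24·3 + 36·1 + 17·5 = 393
Aisha: 40·2 + 10·1 + 24·1 + 36·2 + 17·2 = 220
Yuki: 40·1 + 10·3 + 24·2 + 36·3 + 17·4 = 294
Diego has the highest Borda score (507).

Diego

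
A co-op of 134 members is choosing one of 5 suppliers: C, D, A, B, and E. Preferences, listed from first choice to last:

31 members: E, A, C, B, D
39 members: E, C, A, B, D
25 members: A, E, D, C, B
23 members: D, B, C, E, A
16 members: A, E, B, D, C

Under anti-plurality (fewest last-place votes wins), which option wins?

E

Last-place votes: C 16, D 70, A 23, B 25, E 0.
E is ranked last by the fewest voters, so E wins.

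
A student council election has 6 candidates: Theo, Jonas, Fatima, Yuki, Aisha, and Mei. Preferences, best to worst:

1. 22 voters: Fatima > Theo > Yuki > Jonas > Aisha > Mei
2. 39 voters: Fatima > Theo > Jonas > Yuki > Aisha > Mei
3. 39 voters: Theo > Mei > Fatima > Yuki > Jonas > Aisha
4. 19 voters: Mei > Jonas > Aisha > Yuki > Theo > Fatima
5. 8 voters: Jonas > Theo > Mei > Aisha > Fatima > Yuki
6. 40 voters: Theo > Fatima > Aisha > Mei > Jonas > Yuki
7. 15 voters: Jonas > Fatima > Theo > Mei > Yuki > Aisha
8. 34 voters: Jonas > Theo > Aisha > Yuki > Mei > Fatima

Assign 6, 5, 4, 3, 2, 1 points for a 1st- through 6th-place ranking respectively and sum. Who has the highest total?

Theo

Theo: 22·5 + 39·5 + 39·6 + 19·2 + 8·5 + 40·6 + 15·4 + 34·5 = 1087
Jonas: 22·3 + 39·4 + 39·2 + 19·5 + 8·6 + 40·2 + 15·6 + 34·6 = 817
Fatima: 22·6 + 39·6 + 39·4 + 19·1 + 8·2 + 40·5 + 15·5 + 34·1 = 866
Yuki: 22·4 + 39·3 + 39·3 + 19·3 + 8·1 + 40·1 + 15·2 + 34·3 = 559
Aisha: 22·2 + 39·2 + 39·1 + 19·4 + 8·3 + 40·4 + 15·1 + 34·4 = 572
Mei: 22·1 + 39·1 + 39·5 + 19·6 + 8·4 + 40·3 + 15·3 + 34·2 = 635
Theo has the highest Borda score (1087).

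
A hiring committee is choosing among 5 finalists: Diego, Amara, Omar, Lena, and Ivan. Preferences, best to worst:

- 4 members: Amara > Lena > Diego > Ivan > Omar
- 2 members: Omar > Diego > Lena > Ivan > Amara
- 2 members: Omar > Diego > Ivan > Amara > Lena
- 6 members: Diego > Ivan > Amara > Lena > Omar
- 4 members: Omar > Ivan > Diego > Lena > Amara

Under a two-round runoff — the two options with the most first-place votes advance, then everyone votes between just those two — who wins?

Diego

Round 1 first-place votes: Diego 6, Amara 4, Omar 8, Lena 0, Ivan 0.
Omar and Diego advance.
Runoff: Omar is preferred to Diego by 8 voters; Diego by 10.
Diego wins the runoff.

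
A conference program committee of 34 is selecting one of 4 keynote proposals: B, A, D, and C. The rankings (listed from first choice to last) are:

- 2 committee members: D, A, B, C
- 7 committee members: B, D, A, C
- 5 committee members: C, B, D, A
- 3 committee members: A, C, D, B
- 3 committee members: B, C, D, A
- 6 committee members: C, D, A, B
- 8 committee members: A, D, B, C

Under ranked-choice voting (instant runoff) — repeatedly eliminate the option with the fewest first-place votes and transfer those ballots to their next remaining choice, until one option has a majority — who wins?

A

Round 1: B 10, A 11, D 2, C 11. Eliminate D.
Round 2: B 10, A 13, C 11. Eliminate B.
Round 3: A 20, C 14. A has a majority.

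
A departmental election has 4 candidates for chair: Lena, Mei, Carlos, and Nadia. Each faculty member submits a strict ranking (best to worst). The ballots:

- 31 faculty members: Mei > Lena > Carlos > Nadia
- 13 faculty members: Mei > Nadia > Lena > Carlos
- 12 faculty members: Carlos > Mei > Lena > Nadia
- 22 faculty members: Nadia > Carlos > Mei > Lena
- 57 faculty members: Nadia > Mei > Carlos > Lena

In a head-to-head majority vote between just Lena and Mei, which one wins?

Mei

Voters preferring Lena to Mei: 0; preferring Mei to Lena: 135.
Mei wins the head-to-head.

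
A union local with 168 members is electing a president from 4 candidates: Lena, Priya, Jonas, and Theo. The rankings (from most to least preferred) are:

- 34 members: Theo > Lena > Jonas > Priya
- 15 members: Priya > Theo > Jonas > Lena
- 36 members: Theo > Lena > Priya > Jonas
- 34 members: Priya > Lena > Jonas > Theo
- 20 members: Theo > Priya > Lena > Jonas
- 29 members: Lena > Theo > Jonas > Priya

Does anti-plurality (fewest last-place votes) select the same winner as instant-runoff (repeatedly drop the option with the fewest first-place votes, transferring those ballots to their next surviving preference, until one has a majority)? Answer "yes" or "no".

Anti-plurality — last-place votes: Lena 15, Priya 63, Jonas 56, Theo 34. Winner: Lena.
Instant-runoff — R1 Lena 29, Priya 49, Jonas 0, Theo 90 (Theo winner). Winner: Theo.
The two methods disagree.

no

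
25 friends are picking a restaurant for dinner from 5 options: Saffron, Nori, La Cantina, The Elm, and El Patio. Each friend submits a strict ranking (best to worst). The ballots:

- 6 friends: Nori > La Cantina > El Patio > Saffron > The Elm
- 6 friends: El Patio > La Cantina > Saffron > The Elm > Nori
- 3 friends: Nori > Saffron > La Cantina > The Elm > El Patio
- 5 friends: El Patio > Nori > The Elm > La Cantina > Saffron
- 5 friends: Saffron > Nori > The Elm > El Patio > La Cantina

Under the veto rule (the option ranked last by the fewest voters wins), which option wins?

El Patio

Last-place votes: Saffron 5, Nori 6, La Cantina 5, The Elm 6, El Patio 3.
El Patio is ranked last by the fewest voters, so El Patio wins.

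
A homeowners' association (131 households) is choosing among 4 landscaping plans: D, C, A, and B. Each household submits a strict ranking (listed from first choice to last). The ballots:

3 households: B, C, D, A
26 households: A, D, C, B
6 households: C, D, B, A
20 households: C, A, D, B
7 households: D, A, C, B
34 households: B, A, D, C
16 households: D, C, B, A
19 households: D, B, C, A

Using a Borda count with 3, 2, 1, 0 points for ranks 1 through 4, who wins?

D

D: 3·1 + 26·2 + 6·2 + 20·1 + 7·3 + 34·1 + 16·3 + 19·3 = 247
C: 3·2 + 26·1 + 6·3 + 20·3 + 7·1 + 34·0 + 16·2 + 19·1 = 168
A: 3·0 + 26·3 + 6·0 + 20·2 + 7·2 + 34·2 + 16·0 + 19·0 = 200
B: 3·3 + 26·0 + 6·1 + 20·0 + 7·0 + 34·3 + 16·1 + 19·2 = 171
D has the highest Borda score (247).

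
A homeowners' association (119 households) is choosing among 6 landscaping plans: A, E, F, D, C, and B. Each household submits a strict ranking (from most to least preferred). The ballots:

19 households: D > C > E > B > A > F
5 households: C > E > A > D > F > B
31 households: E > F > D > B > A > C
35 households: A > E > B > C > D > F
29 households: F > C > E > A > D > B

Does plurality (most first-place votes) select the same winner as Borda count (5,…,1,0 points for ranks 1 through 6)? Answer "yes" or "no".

no

Plurality — first-place votes: A 35, E 31, F 29, D 19, C 5, B 0. Winner: A.
Borda — scores: A 298, E 459, F 274, D 262, C 287, B 205. Winner: E.
The two methods disagree.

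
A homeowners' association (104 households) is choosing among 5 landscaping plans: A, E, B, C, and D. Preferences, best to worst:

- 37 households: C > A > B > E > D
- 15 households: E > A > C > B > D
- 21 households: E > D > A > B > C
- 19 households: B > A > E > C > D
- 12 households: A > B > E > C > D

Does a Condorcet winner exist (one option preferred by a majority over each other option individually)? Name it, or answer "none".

A

A vs E: 68–36 for A.
A vs B: 85–19 for A.
A vs C: 67–37 for A.
A vs D: 83–21 for A.
A beats every other option head-to-head.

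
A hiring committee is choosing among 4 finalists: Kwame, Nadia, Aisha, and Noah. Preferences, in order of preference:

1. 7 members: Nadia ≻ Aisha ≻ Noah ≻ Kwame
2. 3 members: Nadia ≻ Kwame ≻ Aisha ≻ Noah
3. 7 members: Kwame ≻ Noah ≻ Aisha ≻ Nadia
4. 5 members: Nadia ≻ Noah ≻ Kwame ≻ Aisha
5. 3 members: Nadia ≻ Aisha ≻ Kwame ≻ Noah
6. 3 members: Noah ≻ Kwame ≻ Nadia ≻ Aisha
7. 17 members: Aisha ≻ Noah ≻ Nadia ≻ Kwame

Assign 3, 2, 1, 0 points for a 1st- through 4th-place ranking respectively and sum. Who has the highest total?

Kwame: 7·0 + 3·2 + 7·3 + 5·1 + 3·1 + 3·2 + 17·0 = 41
Nadia: 7·3 + 3·3 + 7·0 + 5·3 + 3·3 + 3·1 + 17·1 = 74
Aisha: 7·2 + 3·1 + 7·1 + 5·0 + 3·2 + 3·0 + 17·3 = 81
Noah: 7·1 + 3·0 + 7·2 + 5·2 + 3·0 + 3·3 + 17·2 = 74
Aisha has the highest Borda score (81).

Aisha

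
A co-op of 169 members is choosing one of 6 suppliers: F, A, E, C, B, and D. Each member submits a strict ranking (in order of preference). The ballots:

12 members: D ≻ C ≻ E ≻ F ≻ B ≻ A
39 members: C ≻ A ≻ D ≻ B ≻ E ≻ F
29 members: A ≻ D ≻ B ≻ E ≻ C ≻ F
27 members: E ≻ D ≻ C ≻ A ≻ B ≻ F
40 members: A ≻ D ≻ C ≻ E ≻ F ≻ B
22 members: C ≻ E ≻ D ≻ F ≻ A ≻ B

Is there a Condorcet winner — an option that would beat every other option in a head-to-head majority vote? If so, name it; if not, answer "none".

Checking pairwise contests:
A beats F 135–34.
C beats A 100–69.
A beats E 108–61.
D beats C 108–61.
A beats B 157–12.
A beats D 108–61.
Every option loses at least one head-to-head, so there is no Condorcet winner.

none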